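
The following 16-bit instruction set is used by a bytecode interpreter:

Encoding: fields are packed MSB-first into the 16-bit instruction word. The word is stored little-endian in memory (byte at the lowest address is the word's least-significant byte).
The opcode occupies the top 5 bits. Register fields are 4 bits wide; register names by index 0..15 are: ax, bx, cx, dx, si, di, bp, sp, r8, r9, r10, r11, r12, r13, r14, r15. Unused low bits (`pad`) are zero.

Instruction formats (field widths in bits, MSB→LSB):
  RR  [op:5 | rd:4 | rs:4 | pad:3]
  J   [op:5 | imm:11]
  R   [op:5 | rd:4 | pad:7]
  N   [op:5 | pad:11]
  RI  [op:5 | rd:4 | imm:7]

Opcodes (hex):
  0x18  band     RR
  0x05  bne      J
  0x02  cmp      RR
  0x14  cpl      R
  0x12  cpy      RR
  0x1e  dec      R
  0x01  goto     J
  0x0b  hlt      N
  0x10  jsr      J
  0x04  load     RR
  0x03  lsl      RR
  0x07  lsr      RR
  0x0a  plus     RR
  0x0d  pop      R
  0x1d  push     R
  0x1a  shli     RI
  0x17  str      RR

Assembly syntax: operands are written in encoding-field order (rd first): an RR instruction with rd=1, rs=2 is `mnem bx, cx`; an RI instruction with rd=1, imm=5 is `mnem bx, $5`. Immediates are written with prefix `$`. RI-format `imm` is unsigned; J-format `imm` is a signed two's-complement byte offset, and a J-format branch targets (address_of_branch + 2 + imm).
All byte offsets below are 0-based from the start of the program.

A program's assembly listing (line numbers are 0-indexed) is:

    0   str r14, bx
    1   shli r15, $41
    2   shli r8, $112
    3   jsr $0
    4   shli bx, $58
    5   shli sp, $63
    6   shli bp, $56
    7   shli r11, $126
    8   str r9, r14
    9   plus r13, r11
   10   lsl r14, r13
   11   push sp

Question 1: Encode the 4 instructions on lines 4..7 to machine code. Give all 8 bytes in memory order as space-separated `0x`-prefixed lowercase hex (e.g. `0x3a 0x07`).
0xba 0xd0 0xbf 0xd3 0x38 0xd3 0xfe 0xd5

4. shli fields op=0x1a:5|rd=1:4|imm=58:7 → word d0bah → ba d0
5. shli fields op=0x1a:5|rd=7:4|imm=63:7 → word d3bfh → bf d3
6. shli fields op=0x1a:5|rd=6:4|imm=56:7 → word d338h → 38 d3
7. shli fields op=0x1a:5|rd=11:4|imm=126:7 → word d5feh → fe d5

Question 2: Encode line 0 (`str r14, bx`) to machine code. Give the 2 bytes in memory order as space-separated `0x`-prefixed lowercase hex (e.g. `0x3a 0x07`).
0. str fields op=0x17:5|rd=14:4|rs=1:4|pad=0:3 → word bf08h → 08 bf

0x08 0xbf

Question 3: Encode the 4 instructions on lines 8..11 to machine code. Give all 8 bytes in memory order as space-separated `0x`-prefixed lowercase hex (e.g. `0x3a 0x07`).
0xf0 0xbc 0xd8 0x56 0x68 0x1f 0x80 0xeb

8. str fields op=0x17:5|rd=9:4|rs=14:4|pad=0:3 → word bcf0h → f0 bc
9. plus fields op=0xa:5|rd=13:4|rs=11:4|pad=0:3 → word 56d8h → d8 56
10. lsl fields op=0x3:5|rd=14:4|rs=13:4|pad=0:3 → word 1f68h → 68 1f
11. push fields op=0x1d:5|rd=7:4|pad=0:7 → word eb80h → 80 eb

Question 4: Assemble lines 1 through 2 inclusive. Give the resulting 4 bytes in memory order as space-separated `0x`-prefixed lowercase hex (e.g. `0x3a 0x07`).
0xa9 0xd7 0x70 0xd4

1. shli fields op=0x1a:5|rd=15:4|imm=41:7 → word d7a9h → a9 d7
2. shli fields op=0x1a:5|rd=8:4|imm=112:7 → word d470h → 70 d4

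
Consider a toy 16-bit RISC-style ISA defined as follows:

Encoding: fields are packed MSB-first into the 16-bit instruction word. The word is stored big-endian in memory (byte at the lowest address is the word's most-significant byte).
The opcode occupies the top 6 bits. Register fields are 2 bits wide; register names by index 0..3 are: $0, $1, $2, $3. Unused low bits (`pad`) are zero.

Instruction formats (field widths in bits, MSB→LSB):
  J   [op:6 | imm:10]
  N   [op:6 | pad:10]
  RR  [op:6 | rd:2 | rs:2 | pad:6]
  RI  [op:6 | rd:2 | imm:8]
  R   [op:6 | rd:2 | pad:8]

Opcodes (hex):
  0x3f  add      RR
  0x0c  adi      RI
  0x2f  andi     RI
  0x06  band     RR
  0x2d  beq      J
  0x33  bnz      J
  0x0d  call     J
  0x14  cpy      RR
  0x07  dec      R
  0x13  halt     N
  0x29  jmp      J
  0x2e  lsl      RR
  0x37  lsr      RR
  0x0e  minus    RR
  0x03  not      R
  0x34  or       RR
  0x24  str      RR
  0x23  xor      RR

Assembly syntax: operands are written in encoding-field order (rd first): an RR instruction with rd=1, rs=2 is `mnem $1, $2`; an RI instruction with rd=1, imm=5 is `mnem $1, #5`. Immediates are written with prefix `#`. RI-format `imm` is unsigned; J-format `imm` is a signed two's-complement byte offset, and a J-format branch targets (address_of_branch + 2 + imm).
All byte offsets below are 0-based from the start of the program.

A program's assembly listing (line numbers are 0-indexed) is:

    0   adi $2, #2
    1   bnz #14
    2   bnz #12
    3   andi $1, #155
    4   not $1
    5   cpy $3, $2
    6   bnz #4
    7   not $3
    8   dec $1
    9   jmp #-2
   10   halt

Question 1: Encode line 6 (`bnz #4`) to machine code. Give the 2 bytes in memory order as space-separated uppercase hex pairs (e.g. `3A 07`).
CC 04

line 6 (bnz): pack op=0x33:6|imm=4:10 = 0xcc04; big→ cc 04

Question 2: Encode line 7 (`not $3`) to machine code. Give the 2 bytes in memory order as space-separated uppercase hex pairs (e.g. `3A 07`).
line 7 (not): pack op=0x3:6|rd=3:2|pad=0:8 = 0x0f00; big→ 0f 00

0F 00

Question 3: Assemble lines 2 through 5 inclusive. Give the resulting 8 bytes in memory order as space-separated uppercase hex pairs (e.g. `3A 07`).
CC 0C BD 9B 0D 00 53 80

line 2 (bnz): pack op=0x33:6|imm=12:10 = 0xcc0c; big→ cc 0c
line 3 (andi): pack op=0x2f:6|rd=1:2|imm=155:8 = 0xbd9b; big→ bd 9b
line 4 (not): pack op=0x3:6|rd=1:2|pad=0:8 = 0x0d00; big→ 0d 00
line 5 (cpy): pack op=0x14:6|rd=3:2|rs=2:2|pad=0:6 = 0x5380; big→ 53 80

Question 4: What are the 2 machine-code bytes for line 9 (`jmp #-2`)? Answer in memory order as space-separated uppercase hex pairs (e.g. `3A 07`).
A7 FE

L9: jmp op=0x29:6|imm=-2:10 ⇒ 0xa7fe ⇒ big a7 fe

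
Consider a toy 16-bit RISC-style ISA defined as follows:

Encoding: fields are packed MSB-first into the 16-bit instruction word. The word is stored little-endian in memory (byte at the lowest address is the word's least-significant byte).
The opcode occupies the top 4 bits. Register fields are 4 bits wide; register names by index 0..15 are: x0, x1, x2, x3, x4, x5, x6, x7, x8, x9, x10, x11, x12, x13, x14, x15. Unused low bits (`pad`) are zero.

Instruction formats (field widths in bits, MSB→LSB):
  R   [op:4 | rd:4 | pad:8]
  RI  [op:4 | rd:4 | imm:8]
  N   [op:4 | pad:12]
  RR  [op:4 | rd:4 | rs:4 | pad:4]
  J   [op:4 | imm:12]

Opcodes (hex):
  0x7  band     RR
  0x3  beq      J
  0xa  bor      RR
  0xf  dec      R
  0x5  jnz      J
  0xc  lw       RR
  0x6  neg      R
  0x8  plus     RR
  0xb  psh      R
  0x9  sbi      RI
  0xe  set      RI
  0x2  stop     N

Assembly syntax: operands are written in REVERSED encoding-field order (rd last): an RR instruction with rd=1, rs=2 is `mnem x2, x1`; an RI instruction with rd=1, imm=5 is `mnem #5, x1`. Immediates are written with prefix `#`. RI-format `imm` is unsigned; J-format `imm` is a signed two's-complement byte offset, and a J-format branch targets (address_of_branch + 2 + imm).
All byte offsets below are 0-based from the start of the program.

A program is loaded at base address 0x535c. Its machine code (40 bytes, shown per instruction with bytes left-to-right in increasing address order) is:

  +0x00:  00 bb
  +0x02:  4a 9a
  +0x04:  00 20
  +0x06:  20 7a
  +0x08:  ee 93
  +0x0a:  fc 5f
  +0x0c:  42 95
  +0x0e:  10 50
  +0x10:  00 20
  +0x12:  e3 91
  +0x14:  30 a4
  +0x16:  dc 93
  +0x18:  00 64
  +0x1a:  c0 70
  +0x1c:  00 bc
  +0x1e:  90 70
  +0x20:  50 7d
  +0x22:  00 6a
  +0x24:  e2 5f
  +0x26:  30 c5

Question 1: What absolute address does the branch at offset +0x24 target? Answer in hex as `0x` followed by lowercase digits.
0x5364

@+24  little-endian(e2 5f) = 0x5fe2
  top 4b → 0x5 → jnz [J]
  imm@[11:0]=0xfe2 (s12→-30) ⇒ #-30
  target = base 0x535c + off 0x24 + 2 + imm -30 = 0x5364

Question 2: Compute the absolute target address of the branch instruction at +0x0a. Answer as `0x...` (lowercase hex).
[0a] fc 5f → 0x5ffc
  opcode bits[15:12]=0x5: jnz/J
  [11:0] imm=4092 (s12→-4) = #-4
  target = base 0x535c + off 0x0a + 2 + imm -4 = 0x5364

0x5364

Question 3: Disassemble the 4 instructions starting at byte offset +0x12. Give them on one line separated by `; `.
sbi #227, x1; bor x3, x4; sbi #220, x3; neg x4

+0x12: e3 91 ⇒ word 0x91e3 (little)
  op=0x91e3>>12=0x9 ⇒ sbi (RI)
  rd@[11:8]=0x1 ⇒ x1
  imm@[7:0]=0xe3 ⇒ #227
+0x14: 30 a4 ⇒ word 0xa430 (little)
  op=0xa430>>12=0xa ⇒ bor (RR)
  rd@[11:8]=0x4 ⇒ x4
  rs@[7:4]=0x3 ⇒ x3
+0x16: dc 93 ⇒ word 0x93dc (little)
  op=0x93dc>>12=0x9 ⇒ sbi (RI)
  rd@[11:8]=0x3 ⇒ x3
  imm@[7:0]=0xdc ⇒ #220
+0x18: 00 64 ⇒ word 0x6400 (little)
  op=0x6400>>12=0x6 ⇒ neg (R)
  rd@[11:8]=0x4 ⇒ x4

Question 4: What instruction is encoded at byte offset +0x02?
off 0x02: read 4a 9a as little → 0x9a4a
  top 4b → 0x9 → sbi [RI]
  [11:8] rd=10 = x10
  [7:0] imm=74 = #74

sbi #74, x10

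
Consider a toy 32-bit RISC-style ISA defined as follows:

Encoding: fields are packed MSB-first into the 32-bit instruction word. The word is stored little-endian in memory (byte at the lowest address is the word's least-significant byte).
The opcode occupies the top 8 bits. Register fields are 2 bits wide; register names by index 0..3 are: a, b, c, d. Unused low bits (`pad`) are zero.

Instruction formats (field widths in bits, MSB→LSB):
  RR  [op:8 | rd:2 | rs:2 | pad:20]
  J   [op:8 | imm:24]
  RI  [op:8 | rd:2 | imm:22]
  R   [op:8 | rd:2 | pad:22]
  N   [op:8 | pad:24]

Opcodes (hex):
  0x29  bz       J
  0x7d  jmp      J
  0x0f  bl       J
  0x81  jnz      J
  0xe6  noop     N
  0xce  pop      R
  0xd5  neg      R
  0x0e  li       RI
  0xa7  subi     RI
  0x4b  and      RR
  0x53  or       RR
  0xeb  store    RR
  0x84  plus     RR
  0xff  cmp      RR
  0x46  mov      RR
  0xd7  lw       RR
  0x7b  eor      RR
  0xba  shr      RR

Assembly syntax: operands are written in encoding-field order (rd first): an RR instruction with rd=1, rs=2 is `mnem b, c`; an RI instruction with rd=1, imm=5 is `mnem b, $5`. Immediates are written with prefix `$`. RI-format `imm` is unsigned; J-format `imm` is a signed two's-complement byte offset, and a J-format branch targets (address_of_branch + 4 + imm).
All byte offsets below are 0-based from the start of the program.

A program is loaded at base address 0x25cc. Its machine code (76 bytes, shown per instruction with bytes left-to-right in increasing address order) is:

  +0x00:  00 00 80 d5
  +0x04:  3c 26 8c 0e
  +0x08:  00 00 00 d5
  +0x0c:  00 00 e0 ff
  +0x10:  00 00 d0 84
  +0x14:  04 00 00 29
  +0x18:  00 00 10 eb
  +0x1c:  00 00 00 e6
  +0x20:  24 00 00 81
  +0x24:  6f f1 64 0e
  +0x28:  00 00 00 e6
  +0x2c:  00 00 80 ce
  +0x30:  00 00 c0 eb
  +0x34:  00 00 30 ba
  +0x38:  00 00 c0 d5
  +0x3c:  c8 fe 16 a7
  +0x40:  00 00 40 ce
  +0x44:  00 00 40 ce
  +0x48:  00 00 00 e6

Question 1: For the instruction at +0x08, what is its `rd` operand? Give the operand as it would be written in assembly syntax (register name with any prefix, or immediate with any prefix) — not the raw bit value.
[08] 00 00 00 d5 → 0xd5000000
  opcode bits[31:24]=0xd5: neg/R
  [23:22] rd=0 = a

a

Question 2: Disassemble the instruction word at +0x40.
+0x40: 00 00 40 ce ⇒ word 0xce400000 (little)
  op=0xce400000>>24=0xce ⇒ pop (R)
  rd: (w>>22)&0x3=0x1 → b

pop b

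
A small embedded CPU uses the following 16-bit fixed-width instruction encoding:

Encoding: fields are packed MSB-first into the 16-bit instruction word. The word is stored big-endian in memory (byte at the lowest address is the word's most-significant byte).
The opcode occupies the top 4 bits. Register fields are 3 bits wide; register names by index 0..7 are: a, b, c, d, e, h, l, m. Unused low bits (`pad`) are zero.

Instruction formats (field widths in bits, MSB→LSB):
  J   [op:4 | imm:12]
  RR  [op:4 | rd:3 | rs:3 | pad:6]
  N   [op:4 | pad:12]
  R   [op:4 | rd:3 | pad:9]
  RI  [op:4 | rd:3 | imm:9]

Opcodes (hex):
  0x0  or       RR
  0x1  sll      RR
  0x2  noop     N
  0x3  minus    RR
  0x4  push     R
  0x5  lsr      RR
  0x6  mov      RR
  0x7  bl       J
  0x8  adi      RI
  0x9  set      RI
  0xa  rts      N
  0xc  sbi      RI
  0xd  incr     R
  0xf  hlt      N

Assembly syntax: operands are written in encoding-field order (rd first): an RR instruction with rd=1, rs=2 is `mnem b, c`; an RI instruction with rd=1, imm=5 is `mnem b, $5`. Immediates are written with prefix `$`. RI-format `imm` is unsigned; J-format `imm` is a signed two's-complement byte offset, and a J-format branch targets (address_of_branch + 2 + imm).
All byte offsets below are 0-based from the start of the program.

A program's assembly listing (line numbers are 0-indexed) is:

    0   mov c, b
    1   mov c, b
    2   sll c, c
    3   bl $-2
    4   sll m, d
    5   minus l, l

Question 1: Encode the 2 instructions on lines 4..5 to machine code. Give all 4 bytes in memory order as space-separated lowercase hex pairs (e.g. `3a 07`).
L4: sll op=0x1:4|rd=7:3|rs=3:3|pad=0:6 ⇒ 0x1ec0 ⇒ big 1e c0
L5: minus op=0x3:4|rd=6:3|rs=6:3|pad=0:6 ⇒ 0x3d80 ⇒ big 3d 80

1e c0 3d 80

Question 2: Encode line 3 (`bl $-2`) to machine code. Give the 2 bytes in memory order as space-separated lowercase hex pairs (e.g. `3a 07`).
7f fe

line 3 (bl): pack op=0x7:4|imm=-2:12 = 0x7ffe; big→ 7f fe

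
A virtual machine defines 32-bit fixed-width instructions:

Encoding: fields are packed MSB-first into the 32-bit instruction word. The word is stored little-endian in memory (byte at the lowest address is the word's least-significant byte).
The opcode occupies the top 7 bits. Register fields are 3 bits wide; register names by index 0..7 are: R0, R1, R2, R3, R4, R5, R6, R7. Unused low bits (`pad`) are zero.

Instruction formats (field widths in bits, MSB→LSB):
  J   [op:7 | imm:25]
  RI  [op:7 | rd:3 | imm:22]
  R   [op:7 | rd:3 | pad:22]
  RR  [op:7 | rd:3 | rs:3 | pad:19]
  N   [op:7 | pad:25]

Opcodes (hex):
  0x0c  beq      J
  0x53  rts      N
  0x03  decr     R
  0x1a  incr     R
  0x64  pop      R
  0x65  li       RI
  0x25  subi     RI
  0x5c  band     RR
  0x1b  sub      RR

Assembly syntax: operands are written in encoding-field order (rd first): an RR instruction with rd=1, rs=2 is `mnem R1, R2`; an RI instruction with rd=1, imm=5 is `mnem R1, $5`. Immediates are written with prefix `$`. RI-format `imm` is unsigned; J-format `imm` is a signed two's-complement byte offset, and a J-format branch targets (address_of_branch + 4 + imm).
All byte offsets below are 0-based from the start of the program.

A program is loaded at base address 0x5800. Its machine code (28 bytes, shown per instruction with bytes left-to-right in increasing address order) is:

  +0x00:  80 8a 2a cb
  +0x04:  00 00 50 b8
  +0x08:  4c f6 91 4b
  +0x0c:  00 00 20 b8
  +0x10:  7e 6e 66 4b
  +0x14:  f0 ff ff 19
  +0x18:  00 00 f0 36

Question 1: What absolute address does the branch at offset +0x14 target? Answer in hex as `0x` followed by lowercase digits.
@+14  little-endian(f0 ff ff 19) = 0x19fffff0
  op=0x19fffff0>>25=0xc ⇒ beq (J)
  imm@[24:0]=0x1fffff0 (s25→-16) ⇒ $-16
  target = base 0x5800 + off 0x14 + 4 + imm -16 = 0x5808

0x5808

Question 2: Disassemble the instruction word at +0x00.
li R4, $2787968

off 0x00: read 80 8a 2a cb as little → 0xcb2a8a80
  top 7b → 0x65 → li [RI]
  rd@[24:22]=0x4 ⇒ R4
  imm@[21:0]=0x2a8a80 ⇒ $2787968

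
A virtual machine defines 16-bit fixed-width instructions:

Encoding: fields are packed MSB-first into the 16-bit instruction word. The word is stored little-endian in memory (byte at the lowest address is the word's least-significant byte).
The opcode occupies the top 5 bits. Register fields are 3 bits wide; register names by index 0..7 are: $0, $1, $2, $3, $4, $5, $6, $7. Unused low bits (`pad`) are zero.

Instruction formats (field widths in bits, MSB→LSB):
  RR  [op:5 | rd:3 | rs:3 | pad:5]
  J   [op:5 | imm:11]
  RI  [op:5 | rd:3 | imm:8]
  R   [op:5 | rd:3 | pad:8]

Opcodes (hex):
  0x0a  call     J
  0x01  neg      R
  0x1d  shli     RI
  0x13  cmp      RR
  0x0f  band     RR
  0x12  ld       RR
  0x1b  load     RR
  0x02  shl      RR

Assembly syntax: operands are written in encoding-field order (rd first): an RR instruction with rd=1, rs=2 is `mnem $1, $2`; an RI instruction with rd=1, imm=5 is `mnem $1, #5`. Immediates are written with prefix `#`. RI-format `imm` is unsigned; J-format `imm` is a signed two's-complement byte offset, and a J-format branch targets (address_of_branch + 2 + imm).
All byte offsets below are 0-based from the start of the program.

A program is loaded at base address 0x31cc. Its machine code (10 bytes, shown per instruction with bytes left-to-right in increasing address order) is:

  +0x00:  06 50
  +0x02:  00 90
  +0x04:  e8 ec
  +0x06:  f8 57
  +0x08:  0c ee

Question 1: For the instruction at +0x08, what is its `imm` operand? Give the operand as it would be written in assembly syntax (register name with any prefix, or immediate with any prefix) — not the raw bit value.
@+08  little-endian(0c ee) = 0xee0c
  op=0xee0c>>11=0x1d ⇒ shli (RI)
  rd@[10:8]=0x6 ⇒ $6
  imm@[7:0]=0xc ⇒ #12

#12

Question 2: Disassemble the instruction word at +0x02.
+0x02: 00 90 ⇒ word 0x9000 (little)
  opcode bits[15:11]=0x12: ld/RR
  rd@[10:8]=0x0 ⇒ $0
  rs@[7:5]=0x0 ⇒ $0

ld $0, $0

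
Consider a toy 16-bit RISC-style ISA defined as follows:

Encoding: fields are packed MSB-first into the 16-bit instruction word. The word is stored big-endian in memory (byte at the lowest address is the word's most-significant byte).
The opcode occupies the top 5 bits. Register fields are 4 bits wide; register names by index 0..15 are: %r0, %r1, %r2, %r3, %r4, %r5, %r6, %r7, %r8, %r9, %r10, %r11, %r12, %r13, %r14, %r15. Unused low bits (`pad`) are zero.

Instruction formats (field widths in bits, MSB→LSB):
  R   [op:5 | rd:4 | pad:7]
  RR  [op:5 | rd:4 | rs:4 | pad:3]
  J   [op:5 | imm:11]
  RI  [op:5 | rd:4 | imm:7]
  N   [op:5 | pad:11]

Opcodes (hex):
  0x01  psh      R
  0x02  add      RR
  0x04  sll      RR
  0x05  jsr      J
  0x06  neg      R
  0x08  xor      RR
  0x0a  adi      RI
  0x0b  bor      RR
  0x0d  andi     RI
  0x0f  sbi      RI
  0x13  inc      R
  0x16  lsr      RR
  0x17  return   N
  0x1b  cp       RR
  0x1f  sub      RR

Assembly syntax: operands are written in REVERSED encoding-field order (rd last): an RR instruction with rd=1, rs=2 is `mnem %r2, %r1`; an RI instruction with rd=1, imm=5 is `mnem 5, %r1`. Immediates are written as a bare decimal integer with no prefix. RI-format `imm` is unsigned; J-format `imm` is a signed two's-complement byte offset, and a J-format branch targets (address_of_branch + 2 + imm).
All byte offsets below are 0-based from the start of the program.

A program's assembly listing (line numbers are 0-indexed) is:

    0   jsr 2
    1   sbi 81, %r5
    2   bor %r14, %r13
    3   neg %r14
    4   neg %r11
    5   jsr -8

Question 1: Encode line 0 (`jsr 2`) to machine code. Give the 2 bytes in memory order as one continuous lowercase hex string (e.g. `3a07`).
L0: jsr op=0x5:5|imm=2:11 ⇒ 0x2802 ⇒ big 28 02

2802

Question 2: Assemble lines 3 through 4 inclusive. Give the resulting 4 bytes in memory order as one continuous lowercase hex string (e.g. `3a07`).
37003580

L3: neg op=0x6:5|rd=14:4|pad=0:7 ⇒ 0x3700 ⇒ big 37 00
L4: neg op=0x6:5|rd=11:4|pad=0:7 ⇒ 0x3580 ⇒ big 35 80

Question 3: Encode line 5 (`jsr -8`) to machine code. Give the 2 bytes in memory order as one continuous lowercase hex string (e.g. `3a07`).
2ff8

line 5 (jsr): pack op=0x5:5|imm=-8:11 = 0x2ff8; big→ 2f f8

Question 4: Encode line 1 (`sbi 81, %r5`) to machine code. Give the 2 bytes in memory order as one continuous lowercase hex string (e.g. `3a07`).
7ad1

line 1 (sbi): pack op=0xf:5|rd=5:4|imm=81:7 = 0x7ad1; big→ 7a d1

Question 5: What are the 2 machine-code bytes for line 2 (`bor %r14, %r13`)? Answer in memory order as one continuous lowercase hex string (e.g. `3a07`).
L2: bor op=0xb:5|rd=13:4|rs=14:4|pad=0:3 ⇒ 0x5ef0 ⇒ big 5e f0

5ef0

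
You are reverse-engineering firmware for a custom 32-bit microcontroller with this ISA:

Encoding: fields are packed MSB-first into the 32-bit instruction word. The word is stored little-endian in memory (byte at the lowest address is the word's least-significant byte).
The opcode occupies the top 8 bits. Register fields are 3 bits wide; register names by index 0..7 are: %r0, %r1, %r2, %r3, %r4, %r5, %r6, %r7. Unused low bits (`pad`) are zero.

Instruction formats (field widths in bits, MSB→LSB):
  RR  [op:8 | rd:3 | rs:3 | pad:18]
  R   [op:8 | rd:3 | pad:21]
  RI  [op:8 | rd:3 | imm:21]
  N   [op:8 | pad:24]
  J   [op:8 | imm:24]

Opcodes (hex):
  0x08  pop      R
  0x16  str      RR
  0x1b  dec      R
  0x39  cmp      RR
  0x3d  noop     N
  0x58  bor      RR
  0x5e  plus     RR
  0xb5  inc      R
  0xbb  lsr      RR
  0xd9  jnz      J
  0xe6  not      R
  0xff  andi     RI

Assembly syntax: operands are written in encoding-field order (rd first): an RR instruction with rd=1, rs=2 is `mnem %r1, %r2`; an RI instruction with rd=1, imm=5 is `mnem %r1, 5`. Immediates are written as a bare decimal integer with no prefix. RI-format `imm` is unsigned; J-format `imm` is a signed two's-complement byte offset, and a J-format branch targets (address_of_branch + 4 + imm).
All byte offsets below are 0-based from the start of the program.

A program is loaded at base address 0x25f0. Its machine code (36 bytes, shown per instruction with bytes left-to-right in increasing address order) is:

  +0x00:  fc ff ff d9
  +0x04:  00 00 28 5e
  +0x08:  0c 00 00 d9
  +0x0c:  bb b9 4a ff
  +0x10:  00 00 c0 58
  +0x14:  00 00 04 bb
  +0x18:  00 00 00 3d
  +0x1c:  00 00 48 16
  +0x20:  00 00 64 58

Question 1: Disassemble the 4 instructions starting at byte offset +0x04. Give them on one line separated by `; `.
plus %r1, %r2; jnz 12; andi %r2, 702907; bor %r6, %r0

off 0x04: read 00 00 28 5e as little → 0x5e280000
  op=0x5e280000>>24=0x5e ⇒ plus (RR)
  rd: (w>>21)&0x7=0x1 → %r1
  rs: (w>>18)&0x7=0x2 → %r2
off 0x08: read 0c 00 00 d9 as little → 0xd900000c
  op=0xd900000c>>24=0xd9 ⇒ jnz (J)
  imm: (w>>0)&0xffffff=0xc → 12
off 0x0c: read bb b9 4a ff as little → 0xff4ab9bb
  op=0xff4ab9bb>>24=0xff ⇒ andi (RI)
  rd: (w>>21)&0x7=0x2 → %r2
  imm: (w>>0)&0x1fffff=0xab9bb → 702907
off 0x10: read 00 00 c0 58 as little → 0x58c00000
  op=0x58c00000>>24=0x58 ⇒ bor (RR)
  rd: (w>>21)&0x7=0x6 → %r6
  rs: (w>>18)&0x7=0x0 → %r0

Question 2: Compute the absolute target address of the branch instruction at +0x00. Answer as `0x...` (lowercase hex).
0x25f0

+0x00: fc ff ff d9 ⇒ word 0xd9fffffc (little)
  opcode bits[31:24]=0xd9: jnz/J
  imm@[23:0]=0xfffffc (s24→-4) ⇒ -4
  target = base 0x25f0 + off 0x00 + 4 + imm -4 = 0x25f0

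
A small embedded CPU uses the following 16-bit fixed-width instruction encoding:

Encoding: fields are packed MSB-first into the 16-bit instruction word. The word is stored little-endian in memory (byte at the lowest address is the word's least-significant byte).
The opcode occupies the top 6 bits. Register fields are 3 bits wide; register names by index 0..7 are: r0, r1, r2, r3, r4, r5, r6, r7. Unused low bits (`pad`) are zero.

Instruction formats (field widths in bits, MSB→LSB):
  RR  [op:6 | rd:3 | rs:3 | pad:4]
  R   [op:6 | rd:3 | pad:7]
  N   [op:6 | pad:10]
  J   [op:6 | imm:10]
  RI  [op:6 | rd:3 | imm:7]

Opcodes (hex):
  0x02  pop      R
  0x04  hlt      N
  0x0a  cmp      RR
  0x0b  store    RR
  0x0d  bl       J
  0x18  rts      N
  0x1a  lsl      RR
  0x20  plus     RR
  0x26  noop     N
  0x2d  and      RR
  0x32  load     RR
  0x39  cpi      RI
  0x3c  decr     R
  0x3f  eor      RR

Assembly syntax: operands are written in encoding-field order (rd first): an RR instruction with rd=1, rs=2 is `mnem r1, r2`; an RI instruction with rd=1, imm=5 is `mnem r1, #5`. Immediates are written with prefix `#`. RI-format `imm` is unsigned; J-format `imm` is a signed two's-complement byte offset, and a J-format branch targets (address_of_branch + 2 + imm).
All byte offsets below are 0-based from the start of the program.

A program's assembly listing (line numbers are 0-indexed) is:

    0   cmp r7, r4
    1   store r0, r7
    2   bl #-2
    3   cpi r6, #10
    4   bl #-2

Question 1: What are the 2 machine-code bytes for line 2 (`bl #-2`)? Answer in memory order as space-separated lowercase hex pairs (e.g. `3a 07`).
fe 37

L2: bl op=0xd:6|imm=-2:10 ⇒ 0x37fe ⇒ little fe 37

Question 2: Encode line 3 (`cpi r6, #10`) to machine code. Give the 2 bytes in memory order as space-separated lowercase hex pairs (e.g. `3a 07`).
0a e7

L3: cpi op=0x39:6|rd=6:3|imm=10:7 ⇒ 0xe70a ⇒ little 0a e7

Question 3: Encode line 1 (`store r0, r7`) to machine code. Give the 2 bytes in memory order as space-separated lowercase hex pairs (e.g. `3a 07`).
line 1 (store): pack op=0xb:6|rd=0:3|rs=7:3|pad=0:4 = 0x2c70; little→ 70 2c

70 2c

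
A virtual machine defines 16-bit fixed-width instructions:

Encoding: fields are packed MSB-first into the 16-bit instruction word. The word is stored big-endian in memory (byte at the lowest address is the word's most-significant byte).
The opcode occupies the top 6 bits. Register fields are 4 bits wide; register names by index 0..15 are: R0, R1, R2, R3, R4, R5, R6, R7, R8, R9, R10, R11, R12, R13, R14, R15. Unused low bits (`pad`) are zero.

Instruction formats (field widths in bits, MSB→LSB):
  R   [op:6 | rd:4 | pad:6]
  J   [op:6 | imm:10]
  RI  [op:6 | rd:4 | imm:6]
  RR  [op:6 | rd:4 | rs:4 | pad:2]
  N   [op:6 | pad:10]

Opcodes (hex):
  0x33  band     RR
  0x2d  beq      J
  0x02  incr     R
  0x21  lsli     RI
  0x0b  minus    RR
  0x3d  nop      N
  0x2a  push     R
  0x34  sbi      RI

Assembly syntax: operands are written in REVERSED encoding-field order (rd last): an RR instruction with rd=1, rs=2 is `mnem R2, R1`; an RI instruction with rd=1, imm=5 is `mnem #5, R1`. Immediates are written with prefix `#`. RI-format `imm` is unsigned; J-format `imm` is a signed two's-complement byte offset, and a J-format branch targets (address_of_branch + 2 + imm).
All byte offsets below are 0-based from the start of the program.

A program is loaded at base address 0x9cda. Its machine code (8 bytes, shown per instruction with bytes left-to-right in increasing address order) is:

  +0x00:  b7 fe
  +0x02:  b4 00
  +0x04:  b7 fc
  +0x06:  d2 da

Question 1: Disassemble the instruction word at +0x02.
beq #0

[02] b4 00 → 0xb400
  opcode bits[15:10]=0x2d: beq/J
  imm: (w>>0)&0x3ff=0x0 → #0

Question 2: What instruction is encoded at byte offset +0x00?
beq #-2

+0x00: b7 fe ⇒ word 0xb7fe (big)
  top 6b → 0x2d → beq [J]
  [9:0] imm=1022 (s10→-2) = #-2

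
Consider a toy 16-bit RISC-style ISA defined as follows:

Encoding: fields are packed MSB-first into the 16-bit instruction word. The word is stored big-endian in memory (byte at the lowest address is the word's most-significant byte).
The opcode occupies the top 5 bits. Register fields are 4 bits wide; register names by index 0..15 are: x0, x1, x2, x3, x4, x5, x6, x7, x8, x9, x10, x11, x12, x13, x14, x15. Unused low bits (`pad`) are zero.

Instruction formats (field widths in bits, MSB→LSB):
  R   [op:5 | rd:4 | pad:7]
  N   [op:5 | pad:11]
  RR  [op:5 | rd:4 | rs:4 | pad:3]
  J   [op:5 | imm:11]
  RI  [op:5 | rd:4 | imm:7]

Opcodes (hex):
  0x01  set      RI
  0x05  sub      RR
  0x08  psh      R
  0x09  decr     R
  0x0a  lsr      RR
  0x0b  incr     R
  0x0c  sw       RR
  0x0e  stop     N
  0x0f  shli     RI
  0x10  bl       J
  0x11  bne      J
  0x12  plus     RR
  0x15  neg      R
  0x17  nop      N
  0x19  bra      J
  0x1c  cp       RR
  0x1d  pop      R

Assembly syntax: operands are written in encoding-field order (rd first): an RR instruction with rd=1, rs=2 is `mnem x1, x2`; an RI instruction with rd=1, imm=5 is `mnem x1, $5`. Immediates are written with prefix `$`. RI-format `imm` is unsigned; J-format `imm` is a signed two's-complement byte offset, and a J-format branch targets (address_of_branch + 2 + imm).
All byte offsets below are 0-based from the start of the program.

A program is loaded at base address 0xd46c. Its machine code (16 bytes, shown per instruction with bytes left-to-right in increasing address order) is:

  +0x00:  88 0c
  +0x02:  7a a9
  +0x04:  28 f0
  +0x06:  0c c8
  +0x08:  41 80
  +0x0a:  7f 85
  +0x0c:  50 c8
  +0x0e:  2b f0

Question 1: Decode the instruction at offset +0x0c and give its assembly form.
[0c] 50 c8 → 0x50c8
  top 5b → 0xa → lsr [RR]
  rd@[10:7]=0x1 ⇒ x1
  rs@[6:3]=0x9 ⇒ x9

lsr x1, x9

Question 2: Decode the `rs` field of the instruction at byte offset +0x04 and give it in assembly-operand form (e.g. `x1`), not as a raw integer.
@+04  big-endian(28 f0) = 0x28f0
  op=0x28f0>>11=0x5 ⇒ sub (RR)
  rd: (w>>7)&0xf=0x1 → x1
  rs: (w>>3)&0xf=0xe → x14

x14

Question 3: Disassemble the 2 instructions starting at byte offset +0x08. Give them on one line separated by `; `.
[08] 41 80 → 0x4180
  op=0x4180>>11=0x8 ⇒ psh (R)
  rd@[10:7]=0x3 ⇒ x3
[0a] 7f 85 → 0x7f85
  op=0x7f85>>11=0xf ⇒ shli (RI)
  rd@[10:7]=0xf ⇒ x15
  imm@[6:0]=0x5 ⇒ $5

psh x3; shli x15, $5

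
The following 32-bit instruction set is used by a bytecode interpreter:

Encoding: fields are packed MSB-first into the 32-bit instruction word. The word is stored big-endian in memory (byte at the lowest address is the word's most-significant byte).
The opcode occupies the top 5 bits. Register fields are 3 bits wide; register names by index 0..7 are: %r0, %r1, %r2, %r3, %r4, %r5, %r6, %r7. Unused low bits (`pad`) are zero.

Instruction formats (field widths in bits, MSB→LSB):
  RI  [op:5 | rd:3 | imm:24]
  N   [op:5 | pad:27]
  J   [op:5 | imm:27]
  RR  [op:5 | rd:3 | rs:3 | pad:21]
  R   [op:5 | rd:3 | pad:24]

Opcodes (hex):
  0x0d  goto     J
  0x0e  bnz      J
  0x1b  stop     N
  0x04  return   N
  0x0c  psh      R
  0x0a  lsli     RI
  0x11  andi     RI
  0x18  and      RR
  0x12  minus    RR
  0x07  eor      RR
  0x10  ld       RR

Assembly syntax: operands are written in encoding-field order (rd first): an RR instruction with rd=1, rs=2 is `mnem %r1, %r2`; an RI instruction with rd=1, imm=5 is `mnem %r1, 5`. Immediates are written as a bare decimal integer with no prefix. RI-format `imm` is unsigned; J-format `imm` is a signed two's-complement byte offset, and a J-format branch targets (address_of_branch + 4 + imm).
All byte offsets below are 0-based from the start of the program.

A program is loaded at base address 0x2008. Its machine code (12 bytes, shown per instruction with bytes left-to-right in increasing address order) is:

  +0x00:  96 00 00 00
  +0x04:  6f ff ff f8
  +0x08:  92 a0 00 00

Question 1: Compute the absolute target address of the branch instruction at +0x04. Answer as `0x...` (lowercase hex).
+0x04: 6f ff ff f8 ⇒ word 0x6ffffff8 (big)
  op=0x6ffffff8>>27=0xd ⇒ goto (J)
  imm: (w>>0)&0x7ffffff=0x7fffff8 (s27→-8) → -8
  target = base 0x2008 + off 0x04 + 4 + imm -8 = 0x2008

0x2008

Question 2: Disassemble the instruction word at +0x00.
off 0x00: read 96 00 00 00 as big → 0x96000000
  top 5b → 0x12 → minus [RR]
  rd: (w>>24)&0x7=0x6 → %r6
  rs: (w>>21)&0x7=0x0 → %r0

minus %r6, %r0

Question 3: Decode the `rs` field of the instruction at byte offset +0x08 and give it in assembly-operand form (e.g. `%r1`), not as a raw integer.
%r5

off 0x08: read 92 a0 00 00 as big → 0x92a00000
  op=0x92a00000>>27=0x12 ⇒ minus (RR)
  [26:24] rd=2 = %r2
  [23:21] rs=5 = %r5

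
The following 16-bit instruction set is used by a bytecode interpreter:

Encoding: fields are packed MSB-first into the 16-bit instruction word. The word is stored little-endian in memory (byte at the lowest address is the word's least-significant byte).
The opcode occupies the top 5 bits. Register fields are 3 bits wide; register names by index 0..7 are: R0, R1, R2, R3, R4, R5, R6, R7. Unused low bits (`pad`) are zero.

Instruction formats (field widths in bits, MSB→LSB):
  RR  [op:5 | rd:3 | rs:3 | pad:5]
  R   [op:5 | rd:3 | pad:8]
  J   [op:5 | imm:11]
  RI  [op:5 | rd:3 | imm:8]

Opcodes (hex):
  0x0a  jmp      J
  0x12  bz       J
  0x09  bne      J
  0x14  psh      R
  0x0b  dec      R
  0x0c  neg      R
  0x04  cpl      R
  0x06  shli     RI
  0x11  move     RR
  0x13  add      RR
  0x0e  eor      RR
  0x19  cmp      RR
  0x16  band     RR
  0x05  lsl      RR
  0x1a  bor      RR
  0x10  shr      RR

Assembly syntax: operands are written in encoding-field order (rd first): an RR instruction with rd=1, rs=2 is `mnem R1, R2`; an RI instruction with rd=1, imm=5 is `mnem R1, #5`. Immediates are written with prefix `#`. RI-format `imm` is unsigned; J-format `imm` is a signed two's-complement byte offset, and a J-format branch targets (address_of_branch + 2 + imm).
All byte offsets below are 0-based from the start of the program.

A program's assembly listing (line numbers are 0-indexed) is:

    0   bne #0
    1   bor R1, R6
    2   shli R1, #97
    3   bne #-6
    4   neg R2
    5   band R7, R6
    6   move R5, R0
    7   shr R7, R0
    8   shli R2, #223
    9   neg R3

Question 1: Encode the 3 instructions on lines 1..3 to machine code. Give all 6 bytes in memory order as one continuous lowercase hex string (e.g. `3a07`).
line 1 (bor): pack op=0x1a:5|rd=1:3|rs=6:3|pad=0:5 = 0xd1c0; little→ c0 d1
line 2 (shli): pack op=0x6:5|rd=1:3|imm=97:8 = 0x3161; little→ 61 31
line 3 (bne): pack op=0x9:5|imm=-6:11 = 0x4ffa; little→ fa 4f

c0d16131fa4f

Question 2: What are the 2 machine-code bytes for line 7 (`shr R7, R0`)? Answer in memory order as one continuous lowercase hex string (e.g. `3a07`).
line 7 (shr): pack op=0x10:5|rd=7:3|rs=0:3|pad=0:5 = 0x8700; little→ 00 87

0087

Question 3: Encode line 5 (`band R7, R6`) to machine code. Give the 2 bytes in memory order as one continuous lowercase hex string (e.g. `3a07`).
5. band fields op=0x16:5|rd=7:3|rs=6:3|pad=0:5 → word b7c0h → c0 b7

c0b7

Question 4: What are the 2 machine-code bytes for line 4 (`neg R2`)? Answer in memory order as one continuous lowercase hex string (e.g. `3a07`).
0062

L4: neg op=0xc:5|rd=2:3|pad=0:8 ⇒ 0x6200 ⇒ little 00 62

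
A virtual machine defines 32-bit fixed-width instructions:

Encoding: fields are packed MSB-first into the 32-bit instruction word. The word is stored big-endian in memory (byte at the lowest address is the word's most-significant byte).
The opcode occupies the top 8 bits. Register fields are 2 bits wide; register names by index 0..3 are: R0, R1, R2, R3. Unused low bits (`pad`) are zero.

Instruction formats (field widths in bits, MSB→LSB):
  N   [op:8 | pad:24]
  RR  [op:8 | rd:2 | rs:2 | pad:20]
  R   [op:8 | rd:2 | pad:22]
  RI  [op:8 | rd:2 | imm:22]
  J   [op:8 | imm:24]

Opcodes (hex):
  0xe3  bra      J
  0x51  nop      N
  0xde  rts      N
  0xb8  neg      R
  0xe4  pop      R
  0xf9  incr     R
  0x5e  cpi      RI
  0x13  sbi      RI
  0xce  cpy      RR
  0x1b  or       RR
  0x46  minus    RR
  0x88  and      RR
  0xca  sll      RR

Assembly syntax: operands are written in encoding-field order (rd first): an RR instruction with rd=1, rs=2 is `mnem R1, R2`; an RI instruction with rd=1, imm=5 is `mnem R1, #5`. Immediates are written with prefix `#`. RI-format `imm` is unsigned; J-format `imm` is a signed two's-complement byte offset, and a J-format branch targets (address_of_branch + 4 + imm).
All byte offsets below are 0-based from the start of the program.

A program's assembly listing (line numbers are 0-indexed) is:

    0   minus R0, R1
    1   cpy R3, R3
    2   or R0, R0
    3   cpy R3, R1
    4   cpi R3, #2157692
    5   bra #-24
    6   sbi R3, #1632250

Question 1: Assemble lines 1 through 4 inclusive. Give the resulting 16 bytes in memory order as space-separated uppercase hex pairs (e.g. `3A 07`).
1. cpy fields op=0xce:8|rd=3:2|rs=3:2|pad=0:20 → word cef00000h → ce f0 00 00
2. or fields op=0x1b:8|rd=0:2|rs=0:2|pad=0:20 → word 1b000000h → 1b 00 00 00
3. cpy fields op=0xce:8|rd=3:2|rs=1:2|pad=0:20 → word ced00000h → ce d0 00 00
4. cpi fields op=0x5e:8|rd=3:2|imm=2157692:22 → word 5ee0ec7ch → 5e e0 ec 7c

CE F0 00 00 1B 00 00 00 CE D0 00 00 5E E0 EC 7C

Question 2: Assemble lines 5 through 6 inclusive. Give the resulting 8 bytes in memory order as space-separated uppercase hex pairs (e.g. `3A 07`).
E3 FF FF E8 13 D8 E7 FA

L5: bra op=0xe3:8|imm=-24:24 ⇒ 0xe3ffffe8 ⇒ big e3 ff ff e8
L6: sbi op=0x13:8|rd=3:2|imm=1632250:22 ⇒ 0x13d8e7fa ⇒ big 13 d8 e7 fa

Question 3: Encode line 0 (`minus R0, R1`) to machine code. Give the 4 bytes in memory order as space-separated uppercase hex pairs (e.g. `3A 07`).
46 10 00 00

L0: minus op=0x46:8|rd=0:2|rs=1:2|pad=0:20 ⇒ 0x46100000 ⇒ big 46 10 00 00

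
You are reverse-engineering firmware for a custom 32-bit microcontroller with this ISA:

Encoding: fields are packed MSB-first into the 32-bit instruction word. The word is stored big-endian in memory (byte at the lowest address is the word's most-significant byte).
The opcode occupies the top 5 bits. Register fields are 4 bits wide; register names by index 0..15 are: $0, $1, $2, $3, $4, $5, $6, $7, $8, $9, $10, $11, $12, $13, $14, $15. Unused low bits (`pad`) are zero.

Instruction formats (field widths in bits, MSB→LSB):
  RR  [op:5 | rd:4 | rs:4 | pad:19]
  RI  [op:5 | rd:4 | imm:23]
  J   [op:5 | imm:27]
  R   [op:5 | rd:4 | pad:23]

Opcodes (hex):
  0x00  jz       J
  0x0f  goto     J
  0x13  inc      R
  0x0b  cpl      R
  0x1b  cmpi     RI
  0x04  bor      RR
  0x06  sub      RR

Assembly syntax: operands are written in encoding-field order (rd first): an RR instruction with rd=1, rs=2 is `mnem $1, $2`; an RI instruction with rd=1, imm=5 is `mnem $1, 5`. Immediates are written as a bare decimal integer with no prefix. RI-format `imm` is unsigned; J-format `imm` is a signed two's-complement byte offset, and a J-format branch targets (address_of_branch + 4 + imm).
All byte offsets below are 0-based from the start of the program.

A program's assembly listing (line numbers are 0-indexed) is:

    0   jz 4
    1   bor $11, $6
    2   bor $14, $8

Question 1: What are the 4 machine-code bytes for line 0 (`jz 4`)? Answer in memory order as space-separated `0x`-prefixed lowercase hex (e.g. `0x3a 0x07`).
L0: jz op=0x0:5|imm=4:27 ⇒ 0x00000004 ⇒ big 00 00 00 04

0x00 0x00 0x00 0x04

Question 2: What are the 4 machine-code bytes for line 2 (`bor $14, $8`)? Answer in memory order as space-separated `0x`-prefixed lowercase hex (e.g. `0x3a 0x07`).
2. bor fields op=0x4:5|rd=14:4|rs=8:4|pad=0:19 → word 27400000h → 27 40 00 00

0x27 0x40 0x00 0x00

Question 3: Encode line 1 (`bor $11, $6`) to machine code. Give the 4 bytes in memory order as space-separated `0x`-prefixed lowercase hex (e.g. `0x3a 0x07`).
0x25 0xb0 0x00 0x00

L1: bor op=0x4:5|rd=11:4|rs=6:4|pad=0:19 ⇒ 0x25b00000 ⇒ big 25 b0 00 00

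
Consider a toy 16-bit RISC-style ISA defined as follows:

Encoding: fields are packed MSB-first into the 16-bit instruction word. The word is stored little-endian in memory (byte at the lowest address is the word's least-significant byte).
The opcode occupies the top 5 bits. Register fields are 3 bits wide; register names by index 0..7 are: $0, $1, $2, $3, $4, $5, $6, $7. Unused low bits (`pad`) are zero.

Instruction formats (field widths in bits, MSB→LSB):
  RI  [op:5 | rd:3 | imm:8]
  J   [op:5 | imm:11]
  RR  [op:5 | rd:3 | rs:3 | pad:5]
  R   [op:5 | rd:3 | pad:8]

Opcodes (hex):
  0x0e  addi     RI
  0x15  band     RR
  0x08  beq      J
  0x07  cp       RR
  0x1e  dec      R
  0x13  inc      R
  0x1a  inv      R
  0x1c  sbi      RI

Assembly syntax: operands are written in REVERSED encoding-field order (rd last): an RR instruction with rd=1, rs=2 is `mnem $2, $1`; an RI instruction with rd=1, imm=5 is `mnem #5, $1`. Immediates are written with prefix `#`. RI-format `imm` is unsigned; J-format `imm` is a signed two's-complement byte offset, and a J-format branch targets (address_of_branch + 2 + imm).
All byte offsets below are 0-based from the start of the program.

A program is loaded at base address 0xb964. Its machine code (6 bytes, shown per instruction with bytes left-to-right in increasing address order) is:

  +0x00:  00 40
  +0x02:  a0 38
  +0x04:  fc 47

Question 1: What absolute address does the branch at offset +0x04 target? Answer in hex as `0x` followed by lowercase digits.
0xb966

off 0x04: read fc 47 as little → 0x47fc
  opcode bits[15:11]=0x8: beq/J
  imm: (w>>0)&0x7ff=0x7fc (s11→-4) → #-4
  target = base 0xb964 + off 0x04 + 2 + imm -4 = 0xb966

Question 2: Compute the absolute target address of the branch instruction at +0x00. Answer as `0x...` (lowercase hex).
+0x00: 00 40 ⇒ word 0x4000 (little)
  top 5b → 0x8 → beq [J]
  imm: (w>>0)&0x7ff=0x0 → #0
  target = base 0xb964 + off 0x00 + 2 + imm 0 = 0xb966

0xb966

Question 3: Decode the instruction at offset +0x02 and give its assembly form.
off 0x02: read a0 38 as little → 0x38a0
  opcode bits[15:11]=0x7: cp/RR
  rd@[10:8]=0x0 ⇒ $0
  rs@[7:5]=0x5 ⇒ $5

cp $5, $0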